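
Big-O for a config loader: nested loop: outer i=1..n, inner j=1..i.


Reasoning: triangle: n(n+1)/2 ~ n^2/2
Complexity: O(n^2)

O(n^2)


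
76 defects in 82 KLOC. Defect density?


Defect density = defects / KLOC
Defect density = 76 / 82
Defect density = 0.927 defects/KLOC

0.927 defects/KLOC


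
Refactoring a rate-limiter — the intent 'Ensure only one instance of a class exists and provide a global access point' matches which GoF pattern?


This matches the Singleton pattern

Singleton


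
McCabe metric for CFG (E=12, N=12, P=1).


Formula: V(G) = E - N + 2P
V(G) = 12 - 12 + 2*1
V(G) = 0 + 2
V(G) = 2

2


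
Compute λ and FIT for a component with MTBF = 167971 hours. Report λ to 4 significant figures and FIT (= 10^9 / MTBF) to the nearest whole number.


Formula: λ = 1 / MTBF; FIT = λ × 1e9 = 1e9 / MTBF
λ = 1 / 167971 ≈ 5.953e-06 failures/hour
FIT = 1e9 / 167971 ≈ 5953 failures per 1e9 hours (nearest whole number)

λ = 5.953e-06 /h, FIT = 5953


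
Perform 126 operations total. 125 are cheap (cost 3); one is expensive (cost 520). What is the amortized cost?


Formula: Amortized cost = Total cost / Operations
Total cost = (125 * 3) + (1 * 520)
Total cost = 375 + 520 = 895
Amortized = 895 / 126 = 7.1032

7.1032


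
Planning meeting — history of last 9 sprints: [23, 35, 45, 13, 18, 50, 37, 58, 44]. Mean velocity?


Formula: Avg velocity = Total points / Number of sprints
Points: [23, 35, 45, 13, 18, 50, 37, 58, 44]
Sum = 23 + 35 + 45 + 13 + 18 + 50 + 37 + 58 + 44 = 323
Avg velocity = 323 / 9 = 35.89 points/sprint

35.89 points/sprint


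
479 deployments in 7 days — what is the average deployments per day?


Formula: deployments per day = releases / days
= 479 / 7
= 68.429 deploys/day
(equivalently, 479.0 deploys/week)

68.429 deploys/day


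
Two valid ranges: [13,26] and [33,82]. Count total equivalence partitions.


Valid ranges: [13,26] and [33,82]
Class 1: x < 13 — invalid
Class 2: 13 ≤ x ≤ 26 — valid
Class 3: 26 < x < 33 — invalid (gap between ranges)
Class 4: 33 ≤ x ≤ 82 — valid
Class 5: x > 82 — invalid
Total equivalence classes: 5

5 equivalence classes


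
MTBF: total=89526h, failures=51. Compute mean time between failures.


Formula: MTBF = Total operating time / Number of failures
MTBF = 89526 / 51
MTBF = 1755.41 hours

1755.41 hours


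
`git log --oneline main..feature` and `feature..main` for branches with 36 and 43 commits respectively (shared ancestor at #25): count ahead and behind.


Common ancestor: commit #25
feature commits after divergence: 36 - 25 = 11
main commits after divergence: 43 - 25 = 18
feature is 11 commits ahead of main
main is 18 commits ahead of feature

feature ahead: 11, main ahead: 18


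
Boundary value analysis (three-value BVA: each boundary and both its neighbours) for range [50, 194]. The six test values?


Range: [50, 194]
Boundaries: just below min, min, min+1, max-1, max, just above max
Values: [49, 50, 51, 193, 194, 195]

[49, 50, 51, 193, 194, 195]


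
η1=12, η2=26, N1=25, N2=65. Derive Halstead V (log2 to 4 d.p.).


Formula: V = N * log2(η), where N = N1 + N2 and η = η1 + η2
η = 12 + 26 = 38
N = 25 + 65 = 90
log2(38) ≈ 5.2479
V = 90 * 5.2479 = 472.31

472.31


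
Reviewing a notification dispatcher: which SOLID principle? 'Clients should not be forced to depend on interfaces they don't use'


This describes the Interface Segregation Principle (ISP)

Interface Segregation Principle (ISP)


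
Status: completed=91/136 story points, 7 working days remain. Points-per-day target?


Formula: Required rate = Remaining points / Days left
Remaining = 136 - 91 = 45 points
Required rate = 45 / 7 = 6.43 points/day

6.43 points/day


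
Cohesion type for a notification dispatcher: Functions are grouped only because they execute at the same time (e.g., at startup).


Reasoning: Related by timing only
Type: Temporal cohesion

Temporal cohesion


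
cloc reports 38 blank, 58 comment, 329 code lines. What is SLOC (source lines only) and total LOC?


Total LOC = blank + comment + code
Total LOC = 38 + 58 + 329 = 425
SLOC (source only) = code = 329

Total LOC: 425, SLOC: 329


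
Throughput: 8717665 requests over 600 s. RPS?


Formula: throughput = requests / seconds
throughput = 8717665 / 600
throughput = 14529.44 requests/second

14529.44 requests/second


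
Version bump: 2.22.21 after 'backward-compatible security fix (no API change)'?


Current: 2.22.21
Change category: 'backward-compatible security fix (no API change)' → patch bump
SemVer rule: patch bump → increment PATCH (MAJOR and MINOR unchanged)
New: 2.22.22

2.22.22


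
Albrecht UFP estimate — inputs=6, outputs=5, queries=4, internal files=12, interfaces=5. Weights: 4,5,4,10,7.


UFP = EI*4 + EO*5 + EQ*4 + ILF*10 + EIF*7
UFP = 6*4 + 5*5 + 4*4 + 12*10 + 5*7
UFP = 24 + 25 + 16 + 120 + 35
UFP = 220

220


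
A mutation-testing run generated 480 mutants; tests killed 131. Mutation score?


Mutation score = killed / total * 100
Mutation score = 131 / 480 * 100
Mutation score = 27.29%

27.29%


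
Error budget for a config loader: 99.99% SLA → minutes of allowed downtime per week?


Formula: allowed downtime = period * (100 - SLA) / 100
Period (week) = 10080 minutes
Unavailability fraction = (100 - 99.99) / 100
Allowed downtime = 10080 * (100 - 99.99) / 100
Allowed downtime = 1.008 minutes

1.008 minutes


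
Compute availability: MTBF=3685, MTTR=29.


Availability = MTBF / (MTBF + MTTR)
Availability = 3685 / (3685 + 29)
Availability = 3685 / 3714
Availability = 99.2192%

99.2192%


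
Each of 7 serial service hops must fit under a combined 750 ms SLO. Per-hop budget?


Formula: per_stage = total_budget / stages
per_stage = 750 / 7
per_stage = 107.14 ms

107.14 ms


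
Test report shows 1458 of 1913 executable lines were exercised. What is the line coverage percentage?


Coverage = covered / total * 100
Coverage = 1458 / 1913 * 100
Coverage = 76.22%

76.22%


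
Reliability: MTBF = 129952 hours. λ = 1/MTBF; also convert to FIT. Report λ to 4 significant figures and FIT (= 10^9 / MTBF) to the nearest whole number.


Formula: λ = 1 / MTBF; FIT = λ × 1e9 = 1e9 / MTBF
λ = 1 / 129952 ≈ 7.695e-06 failures/hour
FIT = 1e9 / 129952 ≈ 7695 failures per 1e9 hours (nearest whole number)

λ = 7.695e-06 /h, FIT = 7695


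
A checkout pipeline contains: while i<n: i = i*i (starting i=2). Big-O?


Reasoning: squaring drives double-exponential growth; iterations ~ log log n
Complexity: O(log log n)

O(log log n)


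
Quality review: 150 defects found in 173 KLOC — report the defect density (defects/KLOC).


Defect density = defects / KLOC
Defect density = 150 / 173
Defect density = 0.867 defects/KLOC

0.867 defects/KLOC


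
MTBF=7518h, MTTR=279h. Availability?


Availability = MTBF / (MTBF + MTTR)
Availability = 7518 / (7518 + 279)
Availability = 7518 / 7797
Availability = 96.4217%

96.4217%


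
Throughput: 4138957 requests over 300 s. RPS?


Formula: throughput = requests / seconds
throughput = 4138957 / 300
throughput = 13796.52 requests/second

13796.52 requests/second


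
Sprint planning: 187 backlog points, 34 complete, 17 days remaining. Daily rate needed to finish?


Formula: Required rate = Remaining points / Days left
Remaining = 187 - 34 = 153 points
Required rate = 153 / 17 = 9.0 points/day

9.0 points/day


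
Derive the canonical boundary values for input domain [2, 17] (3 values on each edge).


Range: [2, 17]
Boundaries: just below min, min, min+1, max-1, max, just above max
Values: [1, 2, 3, 16, 17, 18]

[1, 2, 3, 16, 17, 18]


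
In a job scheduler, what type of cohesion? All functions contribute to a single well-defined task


Reasoning: Best: single purpose
Type: Functional cohesion

Functional cohesion


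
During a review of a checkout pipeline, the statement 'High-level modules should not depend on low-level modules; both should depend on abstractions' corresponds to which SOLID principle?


This describes the Dependency Inversion Principle (DIP)

Dependency Inversion Principle (DIP)


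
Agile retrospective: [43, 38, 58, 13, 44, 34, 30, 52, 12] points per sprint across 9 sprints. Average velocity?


Formula: Avg velocity = Total points / Number of sprints
Points: [43, 38, 58, 13, 44, 34, 30, 52, 12]
Sum = 43 + 38 + 58 + 13 + 44 + 34 + 30 + 52 + 12 = 324
Avg velocity = 324 / 9 = 36.0 points/sprint

36.0 points/sprint


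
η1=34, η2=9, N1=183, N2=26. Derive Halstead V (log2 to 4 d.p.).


Formula: V = N * log2(η), where N = N1 + N2 and η = η1 + η2
η = 34 + 9 = 43
N = 183 + 26 = 209
log2(43) ≈ 5.4263
V = 209 * 5.4263 = 1134.10

1134.10


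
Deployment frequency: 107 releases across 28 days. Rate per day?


Formula: deployments per day = releases / days
= 107 / 28
= 3.821 deploys/day
(equivalently, 26.75 deploys/week)

3.821 deploys/day


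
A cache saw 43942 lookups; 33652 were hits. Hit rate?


Formula: hit rate = hits / (hits + misses) * 100
hit rate = 33652 / (33652 + 10290) * 100
hit rate = 33652 / 43942 * 100
hit rate = 76.58%

76.58%


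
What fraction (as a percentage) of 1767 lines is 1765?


Coverage = covered / total * 100
Coverage = 1765 / 1767 * 100
Coverage = 99.89%

99.89%


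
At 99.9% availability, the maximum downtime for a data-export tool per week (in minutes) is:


Formula: allowed downtime = period * (100 - SLA) / 100
Period (week) = 10080 minutes
Unavailability fraction = (100 - 99.9) / 100
Allowed downtime = 10080 * (100 - 99.9) / 100
Allowed downtime = 10.08 minutes

10.08 minutes


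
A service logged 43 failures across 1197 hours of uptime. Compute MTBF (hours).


Formula: MTBF = Total operating time / Number of failures
MTBF = 1197 / 43
MTBF = 27.84 hours

27.84 hours


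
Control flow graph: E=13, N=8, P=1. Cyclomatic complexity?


Formula: V(G) = E - N + 2P
V(G) = 13 - 8 + 2*1
V(G) = 5 + 2
V(G) = 7

7


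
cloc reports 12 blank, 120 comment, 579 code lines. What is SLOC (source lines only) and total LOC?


Total LOC = blank + comment + code
Total LOC = 12 + 120 + 579 = 711
SLOC (source only) = code = 579

Total LOC: 711, SLOC: 579


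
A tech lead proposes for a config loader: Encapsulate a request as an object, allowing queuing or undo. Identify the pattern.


This matches the Command pattern

Command


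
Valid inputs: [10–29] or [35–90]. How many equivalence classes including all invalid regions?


Valid ranges: [10,29] and [35,90]
Class 1: x < 10 — invalid
Class 2: 10 ≤ x ≤ 29 — valid
Class 3: 29 < x < 35 — invalid (gap between ranges)
Class 4: 35 ≤ x ≤ 90 — valid
Class 5: x > 90 — invalid
Total equivalence classes: 5

5 equivalence classes


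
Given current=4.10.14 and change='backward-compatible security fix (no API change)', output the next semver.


Current: 4.10.14
Change category: 'backward-compatible security fix (no API change)' → patch bump
SemVer rule: patch bump → increment PATCH (MAJOR and MINOR unchanged)
New: 4.10.15

4.10.15


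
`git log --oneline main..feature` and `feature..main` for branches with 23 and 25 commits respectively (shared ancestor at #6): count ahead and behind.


Common ancestor: commit #6
feature commits after divergence: 23 - 6 = 17
main commits after divergence: 25 - 6 = 19
feature is 17 commits ahead of main
main is 19 commits ahead of feature

feature ahead: 17, main ahead: 19


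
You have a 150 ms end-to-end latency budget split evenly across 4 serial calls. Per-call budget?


Formula: per_stage = total_budget / stages
per_stage = 150 / 4
per_stage = 37.5 ms

37.5 ms


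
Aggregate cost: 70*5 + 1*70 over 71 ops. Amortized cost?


Formula: Amortized cost = Total cost / Operations
Total cost = (70 * 5) + (1 * 70)
Total cost = 350 + 70 = 420
Amortized = 420 / 71 = 5.9155

5.9155


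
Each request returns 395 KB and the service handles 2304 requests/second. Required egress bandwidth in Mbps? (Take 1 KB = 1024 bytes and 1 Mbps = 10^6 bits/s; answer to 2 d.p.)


Formula: Mbps = payload_bytes * RPS * 8 / 1e6
Payload per request = 395 KB = 395 * 1024 = 404480 bytes
Total bytes/sec = 404480 * 2304 = 931921920
Total bits/sec = 931921920 * 8 = 7455375360
Mbps = 7455375360 / 1e6 = 7455.38

7455.38 Mbps


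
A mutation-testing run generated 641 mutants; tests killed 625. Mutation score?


Mutation score = killed / total * 100
Mutation score = 625 / 641 * 100
Mutation score = 97.5%

97.5%


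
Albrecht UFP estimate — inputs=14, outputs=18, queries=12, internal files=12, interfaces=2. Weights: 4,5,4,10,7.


UFP = EI*4 + EO*5 + EQ*4 + ILF*10 + EIF*7
UFP = 14*4 + 18*5 + 12*4 + 12*10 + 2*7
UFP = 56 + 90 + 48 + 120 + 14
UFP = 328

328


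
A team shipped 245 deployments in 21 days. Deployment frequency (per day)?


Formula: deployments per day = releases / days
= 245 / 21
= 11.667 deploys/day
(equivalently, 81.67 deploys/week)

11.667 deploys/day


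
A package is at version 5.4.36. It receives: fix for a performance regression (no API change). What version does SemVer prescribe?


Current: 5.4.36
Change category: 'fix for a performance regression (no API change)' → patch bump
SemVer rule: patch bump → increment PATCH (MAJOR and MINOR unchanged)
New: 5.4.37

5.4.37


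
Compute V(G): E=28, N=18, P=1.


Formula: V(G) = E - N + 2P
V(G) = 28 - 18 + 2*1
V(G) = 10 + 2
V(G) = 12

12


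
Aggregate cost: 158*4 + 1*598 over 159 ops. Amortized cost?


Formula: Amortized cost = Total cost / Operations
Total cost = (158 * 4) + (1 * 598)
Total cost = 632 + 598 = 1230
Amortized = 1230 / 159 = 7.7358

7.7358


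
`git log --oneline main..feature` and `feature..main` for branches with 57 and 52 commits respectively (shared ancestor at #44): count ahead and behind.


Common ancestor: commit #44
feature commits after divergence: 57 - 44 = 13
main commits after divergence: 52 - 44 = 8
feature is 13 commits ahead of main
main is 8 commits ahead of feature

feature ahead: 13, main ahead: 8


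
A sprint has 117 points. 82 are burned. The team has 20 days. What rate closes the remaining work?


Formula: Required rate = Remaining points / Days left
Remaining = 117 - 82 = 35 points
Required rate = 35 / 20 = 1.75 points/day

1.75 points/day


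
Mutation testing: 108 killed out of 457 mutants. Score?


Mutation score = killed / total * 100
Mutation score = 108 / 457 * 100
Mutation score = 23.63%

23.63%


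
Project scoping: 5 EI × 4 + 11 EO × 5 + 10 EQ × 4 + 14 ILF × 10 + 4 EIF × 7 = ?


UFP = EI*4 + EO*5 + EQ*4 + ILF*10 + EIF*7
UFP = 5*4 + 11*5 + 10*4 + 14*10 + 4*7
UFP = 20 + 55 + 40 + 140 + 28
UFP = 283

283


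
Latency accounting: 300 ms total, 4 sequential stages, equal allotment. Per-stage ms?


Formula: per_stage = total_budget / stages
per_stage = 300 / 4
per_stage = 75.0 ms

75.0 ms


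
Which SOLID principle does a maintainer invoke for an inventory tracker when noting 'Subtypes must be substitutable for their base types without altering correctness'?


This describes the Liskov Substitution Principle (LSP)

Liskov Substitution Principle (LSP)


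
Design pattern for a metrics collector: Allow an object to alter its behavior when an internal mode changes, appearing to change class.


This matches the State pattern

State


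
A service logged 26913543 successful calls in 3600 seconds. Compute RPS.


Formula: throughput = requests / seconds
throughput = 26913543 / 3600
throughput = 7475.98 requests/second

7475.98 requests/second


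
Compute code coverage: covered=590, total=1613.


Coverage = covered / total * 100
Coverage = 590 / 1613 * 100
Coverage = 36.58%

36.58%


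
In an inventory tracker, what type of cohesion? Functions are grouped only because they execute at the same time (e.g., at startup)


Reasoning: Related by timing only
Type: Temporal cohesion

Temporal cohesion


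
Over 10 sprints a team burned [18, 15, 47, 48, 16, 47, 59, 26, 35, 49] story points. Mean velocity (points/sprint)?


Formula: Avg velocity = Total points / Number of sprints
Points: [18, 15, 47, 48, 16, 47, 59, 26, 35, 49]
Sum = 18 + 15 + 47 + 48 + 16 + 47 + 59 + 26 + 35 + 49 = 360
Avg velocity = 360 / 10 = 36.0 points/sprint

36.0 points/sprint


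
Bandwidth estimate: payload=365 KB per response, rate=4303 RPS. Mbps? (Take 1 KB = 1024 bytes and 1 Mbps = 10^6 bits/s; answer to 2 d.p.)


Formula: Mbps = payload_bytes * RPS * 8 / 1e6
Payload per request = 365 KB = 365 * 1024 = 373760 bytes
Total bytes/sec = 373760 * 4303 = 1608289280
Total bits/sec = 1608289280 * 8 = 12866314240
Mbps = 12866314240 / 1e6 = 12866.31

12866.31 Mbps


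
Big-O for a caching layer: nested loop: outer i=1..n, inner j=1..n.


Reasoning: n iterations times n iterations
Complexity: O(n^2)

O(n^2)


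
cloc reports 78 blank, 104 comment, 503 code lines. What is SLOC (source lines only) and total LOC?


Total LOC = blank + comment + code
Total LOC = 78 + 104 + 503 = 685
SLOC (source only) = code = 503

Total LOC: 685, SLOC: 503


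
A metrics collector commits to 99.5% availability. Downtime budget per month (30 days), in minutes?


Formula: allowed downtime = period * (100 - SLA) / 100
Period (month (30 days)) = 43200 minutes
Unavailability fraction = (100 - 99.5) / 100
Allowed downtime = 43200 * (100 - 99.5) / 100
Allowed downtime = 216.0 minutes

216.0 minutes


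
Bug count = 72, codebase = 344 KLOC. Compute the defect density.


Defect density = defects / KLOC
Defect density = 72 / 344
Defect density = 0.209 defects/KLOC

0.209 defects/KLOC


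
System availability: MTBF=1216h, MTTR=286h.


Availability = MTBF / (MTBF + MTTR)
Availability = 1216 / (1216 + 286)
Availability = 1216 / 1502
Availability = 80.9587%

80.9587%


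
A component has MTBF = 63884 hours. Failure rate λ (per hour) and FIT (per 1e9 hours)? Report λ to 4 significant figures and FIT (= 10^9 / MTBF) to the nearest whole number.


Formula: λ = 1 / MTBF; FIT = λ × 1e9 = 1e9 / MTBF
λ = 1 / 63884 ≈ 1.565e-05 failures/hour
FIT = 1e9 / 63884 ≈ 15653 failures per 1e9 hours (nearest whole number)

λ = 1.565e-05 /h, FIT = 15653


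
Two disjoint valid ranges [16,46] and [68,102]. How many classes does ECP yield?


Valid ranges: [16,46] and [68,102]
Class 1: x < 16 — invalid
Class 2: 16 ≤ x ≤ 46 — valid
Class 3: 46 < x < 68 — invalid (gap between ranges)
Class 4: 68 ≤ x ≤ 102 — valid
Class 5: x > 102 — invalid
Total equivalence classes: 5

5 equivalence classes


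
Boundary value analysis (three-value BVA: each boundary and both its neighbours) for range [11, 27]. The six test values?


Range: [11, 27]
Boundaries: just below min, min, min+1, max-1, max, just above max
Values: [10, 11, 12, 26, 27, 28]

[10, 11, 12, 26, 27, 28]


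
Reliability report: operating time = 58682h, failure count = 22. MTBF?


Formula: MTBF = Total operating time / Number of failures
MTBF = 58682 / 22
MTBF = 2667.36 hours

2667.36 hours


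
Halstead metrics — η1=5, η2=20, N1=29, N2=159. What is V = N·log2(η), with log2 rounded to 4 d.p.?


Formula: V = N * log2(η), where N = N1 + N2 and η = η1 + η2
η = 5 + 20 = 25
N = 29 + 159 = 188
log2(25) ≈ 4.6439
V = 188 * 4.6439 = 873.05

873.05


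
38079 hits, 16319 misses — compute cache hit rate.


Formula: hit rate = hits / (hits + misses) * 100
hit rate = 38079 / (38079 + 16319) * 100
hit rate = 38079 / 54398 * 100
hit rate = 70.0%

70.0%


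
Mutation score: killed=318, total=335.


Mutation score = killed / total * 100
Mutation score = 318 / 335 * 100
Mutation score = 94.93%

94.93%


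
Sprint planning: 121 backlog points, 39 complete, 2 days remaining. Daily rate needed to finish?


Formula: Required rate = Remaining points / Days left
Remaining = 121 - 39 = 82 points
Required rate = 82 / 2 = 41.0 points/day

41.0 points/day


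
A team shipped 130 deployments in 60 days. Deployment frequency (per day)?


Formula: deployments per day = releases / days
= 130 / 60
= 2.167 deploys/day
(equivalently, 15.17 deploys/week)

2.167 deploys/day


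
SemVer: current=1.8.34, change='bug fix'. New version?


Current: 1.8.34
Change category: 'bug fix' → patch bump
SemVer rule: patch bump → increment PATCH (MAJOR and MINOR unchanged)
New: 1.8.35

1.8.35


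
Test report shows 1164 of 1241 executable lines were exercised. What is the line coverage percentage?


Coverage = covered / total * 100
Coverage = 1164 / 1241 * 100
Coverage = 93.8%

93.8%


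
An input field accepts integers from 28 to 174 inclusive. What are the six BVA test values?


Range: [28, 174]
Boundaries: just below min, min, min+1, max-1, max, just above max
Values: [27, 28, 29, 173, 174, 175]

[27, 28, 29, 173, 174, 175]


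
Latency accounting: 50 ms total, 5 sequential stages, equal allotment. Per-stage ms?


Formula: per_stage = total_budget / stages
per_stage = 50 / 5
per_stage = 10.0 ms

10.0 ms


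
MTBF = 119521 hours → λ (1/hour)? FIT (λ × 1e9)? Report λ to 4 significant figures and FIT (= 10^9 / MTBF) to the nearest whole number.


Formula: λ = 1 / MTBF; FIT = λ × 1e9 = 1e9 / MTBF
λ = 1 / 119521 ≈ 8.367e-06 failures/hour
FIT = 1e9 / 119521 ≈ 8367 failures per 1e9 hours (nearest whole number)

λ = 8.367e-06 /h, FIT = 8367


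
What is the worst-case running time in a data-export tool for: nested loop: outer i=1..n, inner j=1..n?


Reasoning: n iterations times n iterations
Complexity: O(n^2)

O(n^2)


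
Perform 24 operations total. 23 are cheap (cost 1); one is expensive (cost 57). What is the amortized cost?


Formula: Amortized cost = Total cost / Operations
Total cost = (23 * 1) + (1 * 57)
Total cost = 23 + 57 = 80
Amortized = 80 / 24 = 3.3333

3.3333


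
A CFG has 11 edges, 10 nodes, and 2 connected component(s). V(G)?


Formula: V(G) = E - N + 2P
V(G) = 11 - 10 + 2*2
V(G) = 1 + 4
V(G) = 5

5


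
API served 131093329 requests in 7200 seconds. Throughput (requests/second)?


Formula: throughput = requests / seconds
throughput = 131093329 / 7200
throughput = 18207.41 requests/second

18207.41 requests/second


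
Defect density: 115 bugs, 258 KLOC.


Defect density = defects / KLOC
Defect density = 115 / 258
Defect density = 0.446 defects/KLOC

0.446 defects/KLOC


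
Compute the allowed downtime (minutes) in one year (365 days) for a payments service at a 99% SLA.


Formula: allowed downtime = period * (100 - SLA) / 100
Period (year (365 days)) = 525600 minutes
Unavailability fraction = (100 - 99.0) / 100
Allowed downtime = 525600 * (100 - 99.0) / 100
Allowed downtime = 5256.0 minutes

5256.0 minutes


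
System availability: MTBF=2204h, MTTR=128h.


Availability = MTBF / (MTBF + MTTR)
Availability = 2204 / (2204 + 128)
Availability = 2204 / 2332
Availability = 94.5111%

94.5111%


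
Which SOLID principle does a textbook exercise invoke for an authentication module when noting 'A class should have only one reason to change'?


This describes the Single Responsibility Principle (SRP)

Single Responsibility Principle (SRP)


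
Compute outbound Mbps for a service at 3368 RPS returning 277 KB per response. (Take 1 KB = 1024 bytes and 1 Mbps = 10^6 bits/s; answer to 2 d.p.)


Formula: Mbps = payload_bytes * RPS * 8 / 1e6
Payload per request = 277 KB = 277 * 1024 = 283648 bytes
Total bytes/sec = 283648 * 3368 = 955326464
Total bits/sec = 955326464 * 8 = 7642611712
Mbps = 7642611712 / 1e6 = 7642.61

7642.61 Mbps


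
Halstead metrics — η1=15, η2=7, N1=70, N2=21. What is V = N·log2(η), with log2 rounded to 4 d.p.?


Formula: V = N * log2(η), where N = N1 + N2 and η = η1 + η2
η = 15 + 7 = 22
N = 70 + 21 = 91
log2(22) ≈ 4.4594
V = 91 * 4.4594 = 405.81

405.81


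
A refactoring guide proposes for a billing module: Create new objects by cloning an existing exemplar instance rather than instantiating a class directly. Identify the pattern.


This matches the Prototype pattern

Prototype


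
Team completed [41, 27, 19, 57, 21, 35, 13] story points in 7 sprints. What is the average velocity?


Formula: Avg velocity = Total points / Number of sprints
Points: [41, 27, 19, 57, 21, 35, 13]
Sum = 41 + 27 + 19 + 57 + 21 + 35 + 13 = 213
Avg velocity = 213 / 7 = 30.43 points/sprint

30.43 points/sprint


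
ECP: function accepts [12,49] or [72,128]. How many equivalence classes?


Valid ranges: [12,49] and [72,128]
Class 1: x < 12 — invalid
Class 2: 12 ≤ x ≤ 49 — valid
Class 3: 49 < x < 72 — invalid (gap between ranges)
Class 4: 72 ≤ x ≤ 128 — valid
Class 5: x > 128 — invalid
Total equivalence classes: 5

5 equivalence classes


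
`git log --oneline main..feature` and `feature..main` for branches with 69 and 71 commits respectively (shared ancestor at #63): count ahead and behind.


Common ancestor: commit #63
feature commits after divergence: 69 - 63 = 6
main commits after divergence: 71 - 63 = 8
feature is 6 commits ahead of main
main is 8 commits ahead of feature

feature ahead: 6, main ahead: 8


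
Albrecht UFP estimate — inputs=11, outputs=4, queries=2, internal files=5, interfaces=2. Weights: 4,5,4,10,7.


UFP = EI*4 + EO*5 + EQ*4 + ILF*10 + EIF*7
UFP = 11*4 + 4*5 + 2*4 + 5*10 + 2*7
UFP = 44 + 20 + 8 + 50 + 14
UFP = 136

136


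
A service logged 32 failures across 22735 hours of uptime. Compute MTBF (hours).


Formula: MTBF = Total operating time / Number of failures
MTBF = 22735 / 32
MTBF = 710.47 hours

710.47 hours


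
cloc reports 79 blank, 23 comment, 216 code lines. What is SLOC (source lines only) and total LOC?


Total LOC = blank + comment + code
Total LOC = 79 + 23 + 216 = 318
SLOC (source only) = code = 216

Total LOC: 318, SLOC: 216


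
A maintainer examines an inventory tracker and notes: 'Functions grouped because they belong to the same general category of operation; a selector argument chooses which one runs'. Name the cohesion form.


Reasoning: Grouped by category of activity, not by data or sequence
Type: Logical cohesion

Logical cohesion


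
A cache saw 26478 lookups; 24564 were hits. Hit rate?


Formula: hit rate = hits / (hits + misses) * 100
hit rate = 24564 / (24564 + 1914) * 100
hit rate = 24564 / 26478 * 100
hit rate = 92.77%

92.77%


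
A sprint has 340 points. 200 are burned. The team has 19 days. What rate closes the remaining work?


Formula: Required rate = Remaining points / Days left
Remaining = 340 - 200 = 140 points
Required rate = 140 / 19 = 7.37 points/day

7.37 points/day


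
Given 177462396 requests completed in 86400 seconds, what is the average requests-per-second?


Formula: throughput = requests / seconds
throughput = 177462396 / 86400
throughput = 2053.96 requests/second

2053.96 requests/second


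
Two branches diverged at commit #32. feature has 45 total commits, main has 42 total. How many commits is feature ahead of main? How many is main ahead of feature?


Common ancestor: commit #32
feature commits after divergence: 45 - 32 = 13
main commits after divergence: 42 - 32 = 10
feature is 13 commits ahead of main
main is 10 commits ahead of feature

feature ahead: 13, main ahead: 10


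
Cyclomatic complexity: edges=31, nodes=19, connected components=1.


Formula: V(G) = E - N + 2P
V(G) = 31 - 19 + 2*1
V(G) = 12 + 2
V(G) = 14

14


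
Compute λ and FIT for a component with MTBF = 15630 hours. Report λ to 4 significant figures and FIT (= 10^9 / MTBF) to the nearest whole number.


Formula: λ = 1 / MTBF; FIT = λ × 1e9 = 1e9 / MTBF
λ = 1 / 15630 ≈ 6.398e-05 failures/hour
FIT = 1e9 / 15630 ≈ 63980 failures per 1e9 hours (nearest whole number)

λ = 6.398e-05 /h, FIT = 63980


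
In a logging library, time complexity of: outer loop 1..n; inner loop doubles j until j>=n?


Reasoning: linear outer times logarithmic inner
Complexity: O(n log n)

O(n log n)


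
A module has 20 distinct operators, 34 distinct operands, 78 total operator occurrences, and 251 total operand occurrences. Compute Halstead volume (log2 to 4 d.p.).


Formula: V = N * log2(η), where N = N1 + N2 and η = η1 + η2
η = 20 + 34 = 54
N = 78 + 251 = 329
log2(54) ≈ 5.7549
V = 329 * 5.7549 = 1893.36

1893.36


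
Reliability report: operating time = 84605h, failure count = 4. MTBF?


Formula: MTBF = Total operating time / Number of failures
MTBF = 84605 / 4
MTBF = 21151.25 hours

21151.25 hours


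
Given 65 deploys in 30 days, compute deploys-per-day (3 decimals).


Formula: deployments per day = releases / days
= 65 / 30
= 2.167 deploys/day
(equivalently, 15.17 deploys/week)

2.167 deploys/day


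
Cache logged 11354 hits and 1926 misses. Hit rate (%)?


Formula: hit rate = hits / (hits + misses) * 100
hit rate = 11354 / (11354 + 1926) * 100
hit rate = 11354 / 13280 * 100
hit rate = 85.5%

85.5%


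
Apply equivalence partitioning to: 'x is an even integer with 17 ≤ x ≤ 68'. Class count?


Constraint: even integers in [17, 68]
Class 1: x < 17 — out-of-range invalid
Class 2: x in [17,68] but odd — wrong type invalid
Class 3: x in [17,68] and even — valid
Class 4: x > 68 — out-of-range invalid
Total equivalence classes: 4

4 equivalence classes


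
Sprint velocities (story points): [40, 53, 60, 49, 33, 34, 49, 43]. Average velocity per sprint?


Formula: Avg velocity = Total points / Number of sprints
Points: [40, 53, 60, 49, 33, 34, 49, 43]
Sum = 40 + 53 + 60 + 49 + 33 + 34 + 49 + 43 = 361
Avg velocity = 361 / 8 = 45.13 points/sprint

45.13 points/sprint


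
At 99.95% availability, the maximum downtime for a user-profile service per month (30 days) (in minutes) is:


Formula: allowed downtime = period * (100 - SLA) / 100
Period (month (30 days)) = 43200 minutes
Unavailability fraction = (100 - 99.95) / 100
Allowed downtime = 43200 * (100 - 99.95) / 100
Allowed downtime = 21.6 minutes

21.6 minutes


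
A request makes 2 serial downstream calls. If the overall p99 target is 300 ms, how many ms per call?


Formula: per_stage = total_budget / stages
per_stage = 300 / 2
per_stage = 150.0 ms

150.0 ms


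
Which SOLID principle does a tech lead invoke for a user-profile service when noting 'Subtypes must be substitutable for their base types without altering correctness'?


This describes the Liskov Substitution Principle (LSP)

Liskov Substitution Principle (LSP)


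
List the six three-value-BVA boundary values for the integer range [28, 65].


Range: [28, 65]
Boundaries: just below min, min, min+1, max-1, max, just above max
Values: [27, 28, 29, 64, 65, 66]

[27, 28, 29, 64, 65, 66]


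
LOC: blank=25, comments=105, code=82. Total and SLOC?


Total LOC = blank + comment + code
Total LOC = 25 + 105 + 82 = 212
SLOC (source only) = code = 82

Total LOC: 212, SLOC: 82


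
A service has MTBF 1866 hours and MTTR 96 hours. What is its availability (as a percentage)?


Availability = MTBF / (MTBF + MTTR)
Availability = 1866 / (1866 + 96)
Availability = 1866 / 1962
Availability = 95.107%

95.107%


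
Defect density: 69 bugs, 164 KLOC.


Defect density = defects / KLOC
Defect density = 69 / 164
Defect density = 0.421 defects/KLOC

0.421 defects/KLOC


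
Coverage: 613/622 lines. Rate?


Coverage = covered / total * 100
Coverage = 613 / 622 * 100
Coverage = 98.55%

98.55%


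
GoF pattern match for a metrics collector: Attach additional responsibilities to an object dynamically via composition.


This matches the Decorator pattern

Decorator


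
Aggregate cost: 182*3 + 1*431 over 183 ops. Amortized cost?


Formula: Amortized cost = Total cost / Operations
Total cost = (182 * 3) + (1 * 431)
Total cost = 546 + 431 = 977
Amortized = 977 / 183 = 5.3388

5.3388


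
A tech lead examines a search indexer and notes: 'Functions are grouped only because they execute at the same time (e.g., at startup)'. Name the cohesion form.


Reasoning: Related by timing only
Type: Temporal cohesion

Temporal cohesion


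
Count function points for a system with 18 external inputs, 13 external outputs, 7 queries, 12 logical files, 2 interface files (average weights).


UFP = EI*4 + EO*5 + EQ*4 + ILF*10 + EIF*7
UFP = 18*4 + 13*5 + 7*4 + 12*10 + 2*7
UFP = 72 + 65 + 28 + 120 + 14
UFP = 299

299


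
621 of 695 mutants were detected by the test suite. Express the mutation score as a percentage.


Mutation score = killed / total * 100
Mutation score = 621 / 695 * 100
Mutation score = 89.35%

89.35%


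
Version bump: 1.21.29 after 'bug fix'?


Current: 1.21.29
Change category: 'bug fix' → patch bump
SemVer rule: patch bump → increment PATCH (MAJOR and MINOR unchanged)
New: 1.21.30

1.21.30


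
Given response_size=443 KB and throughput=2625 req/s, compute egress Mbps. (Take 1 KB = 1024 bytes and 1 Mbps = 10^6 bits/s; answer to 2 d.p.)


Formula: Mbps = payload_bytes * RPS * 8 / 1e6
Payload per request = 443 KB = 443 * 1024 = 453632 bytes
Total bytes/sec = 453632 * 2625 = 1190784000
Total bits/sec = 1190784000 * 8 = 9526272000
Mbps = 9526272000 / 1e6 = 9526.27

9526.27 Mbps


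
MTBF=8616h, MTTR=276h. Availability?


Availability = MTBF / (MTBF + MTTR)
Availability = 8616 / (8616 + 276)
Availability = 8616 / 8892
Availability = 96.8961%

96.8961%


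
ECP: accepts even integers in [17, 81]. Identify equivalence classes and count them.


Constraint: even integers in [17, 81]
Class 1: x < 17 — out-of-range invalid
Class 2: x in [17,81] but odd — wrong type invalid
Class 3: x in [17,81] and even — valid
Class 4: x > 81 — out-of-range invalid
Total equivalence classes: 4

4 equivalence classes


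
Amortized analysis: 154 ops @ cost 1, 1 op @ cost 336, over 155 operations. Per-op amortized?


Formula: Amortized cost = Total cost / Operations
Total cost = (154 * 1) + (1 * 336)
Total cost = 154 + 336 = 490
Amortized = 490 / 155 = 3.1613

3.1613


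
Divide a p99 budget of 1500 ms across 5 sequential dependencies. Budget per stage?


Formula: per_stage = total_budget / stages
per_stage = 1500 / 5
per_stage = 300.0 ms

300.0 ms


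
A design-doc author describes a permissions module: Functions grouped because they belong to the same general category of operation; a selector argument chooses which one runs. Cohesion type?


Reasoning: Grouped by category of activity, not by data or sequence
Type: Logical cohesion

Logical cohesion


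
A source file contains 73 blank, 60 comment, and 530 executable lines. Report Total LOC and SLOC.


Total LOC = blank + comment + code
Total LOC = 73 + 60 + 530 = 663
SLOC (source only) = code = 530

Total LOC: 663, SLOC: 530


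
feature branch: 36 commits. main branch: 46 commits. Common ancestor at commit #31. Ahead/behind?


Common ancestor: commit #31
feature commits after divergence: 36 - 31 = 5
main commits after divergence: 46 - 31 = 15
feature is 5 commits ahead of main
main is 15 commits ahead of feature

feature ahead: 5, main ahead: 15


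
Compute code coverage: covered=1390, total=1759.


Coverage = covered / total * 100
Coverage = 1390 / 1759 * 100
Coverage = 79.02%

79.02%


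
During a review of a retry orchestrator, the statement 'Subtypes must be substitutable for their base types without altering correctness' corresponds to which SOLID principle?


This describes the Liskov Substitution Principle (LSP)

Liskov Substitution Principle (LSP)


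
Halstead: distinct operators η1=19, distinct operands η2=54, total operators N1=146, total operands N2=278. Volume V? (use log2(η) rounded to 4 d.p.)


Formula: V = N * log2(η), where N = N1 + N2 and η = η1 + η2
η = 19 + 54 = 73
N = 146 + 278 = 424
log2(73) ≈ 6.1898
V = 424 * 6.1898 = 2624.48

2624.48


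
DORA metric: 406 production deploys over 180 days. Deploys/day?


Formula: deployments per day = releases / days
= 406 / 180
= 2.256 deploys/day
(equivalently, 15.79 deploys/week)

2.256 deploys/day


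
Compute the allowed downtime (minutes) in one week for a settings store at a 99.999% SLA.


Formula: allowed downtime = period * (100 - SLA) / 100
Period (week) = 10080 minutes
Unavailability fraction = (100 - 99.999) / 100
Allowed downtime = 10080 * (100 - 99.999) / 100
Allowed downtime = 0.1008 minutes

0.1008 minutes


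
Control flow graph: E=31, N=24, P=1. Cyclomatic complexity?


Formula: V(G) = E - N + 2P
V(G) = 31 - 24 + 2*1
V(G) = 7 + 2
V(G) = 9

9


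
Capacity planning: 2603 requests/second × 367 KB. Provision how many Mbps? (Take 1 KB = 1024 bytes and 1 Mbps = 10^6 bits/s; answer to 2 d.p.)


Formula: Mbps = payload_bytes * RPS * 8 / 1e6
Payload per request = 367 KB = 367 * 1024 = 375808 bytes
Total bytes/sec = 375808 * 2603 = 978228224
Total bits/sec = 978228224 * 8 = 7825825792
Mbps = 7825825792 / 1e6 = 7825.83

7825.83 Mbps


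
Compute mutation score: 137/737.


Mutation score = killed / total * 100
Mutation score = 137 / 737 * 100
Mutation score = 18.59%

18.59%


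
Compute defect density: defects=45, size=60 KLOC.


Defect density = defects / KLOC
Defect density = 45 / 60
Defect density = 0.75 defects/KLOC

0.75 defects/KLOC


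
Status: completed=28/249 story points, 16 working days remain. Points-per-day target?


Formula: Required rate = Remaining points / Days left
Remaining = 249 - 28 = 221 points
Required rate = 221 / 16 = 13.81 points/day

13.81 points/day


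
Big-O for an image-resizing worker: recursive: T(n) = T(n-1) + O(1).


Reasoning: linear recursion with constant work per frame
Complexity: O(n)

O(n)


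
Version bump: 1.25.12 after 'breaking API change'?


Current: 1.25.12
Change category: 'breaking API change' → major bump
SemVer rule: major bump → increment MAJOR, reset MINOR and PATCH to 0
New: 2.0.0

2.0.0


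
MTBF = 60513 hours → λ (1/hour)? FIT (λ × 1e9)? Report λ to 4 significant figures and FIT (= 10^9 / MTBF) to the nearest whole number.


Formula: λ = 1 / MTBF; FIT = λ × 1e9 = 1e9 / MTBF
λ = 1 / 60513 ≈ 1.653e-05 failures/hour
FIT = 1e9 / 60513 ≈ 16525 failures per 1e9 hours (nearest whole number)

λ = 1.653e-05 /h, FIT = 16525


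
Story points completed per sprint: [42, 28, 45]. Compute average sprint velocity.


Formula: Avg velocity = Total points / Number of sprints
Points: [42, 28, 45]
Sum = 42 + 28 + 45 = 115
Avg velocity = 115 / 3 = 38.33 points/sprint

38.33 points/sprint


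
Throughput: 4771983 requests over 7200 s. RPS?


Formula: throughput = requests / seconds
throughput = 4771983 / 7200
throughput = 662.78 requests/second

662.78 requests/second


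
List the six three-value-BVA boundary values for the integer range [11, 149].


Range: [11, 149]
Boundaries: just below min, min, min+1, max-1, max, just above max
Values: [10, 11, 12, 148, 149, 150]

[10, 11, 12, 148, 149, 150]


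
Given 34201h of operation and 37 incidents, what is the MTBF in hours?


Formula: MTBF = Total operating time / Number of failures
MTBF = 34201 / 37
MTBF = 924.35 hours

924.35 hours


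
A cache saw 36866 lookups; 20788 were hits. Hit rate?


Formula: hit rate = hits / (hits + misses) * 100
hit rate = 20788 / (20788 + 16078) * 100
hit rate = 20788 / 36866 * 100
hit rate = 56.39%

56.39%


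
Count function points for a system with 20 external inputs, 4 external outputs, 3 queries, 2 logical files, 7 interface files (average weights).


UFP = EI*4 + EO*5 + EQ*4 + ILF*10 + EIF*7
UFP = 20*4 + 4*5 + 3*4 + 2*10 + 7*7
UFP = 80 + 20 + 12 + 20 + 49
UFP = 181

181


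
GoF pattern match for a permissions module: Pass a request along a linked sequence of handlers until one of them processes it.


This matches the Chain of Responsibility pattern

Chain of Responsibility
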